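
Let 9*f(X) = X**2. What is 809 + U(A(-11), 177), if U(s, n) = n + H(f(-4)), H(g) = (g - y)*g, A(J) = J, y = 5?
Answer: 79402/81 ≈ 980.27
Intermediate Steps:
f(X) = X**2/9
H(g) = g*(-5 + g) (H(g) = (g - 1*5)*g = (g - 5)*g = (-5 + g)*g = g*(-5 + g))
U(s, n) = -464/81 + n (U(s, n) = n + ((1/9)*(-4)**2)*(-5 + (1/9)*(-4)**2) = n + ((1/9)*16)*(-5 + (1/9)*16) = n + 16*(-5 + 16/9)/9 = n + (16/9)*(-29/9) = n - 464/81 = -464/81 + n)
809 + U(A(-11), 177) = 809 + (-464/81 + 177) = 809 + 13873/81 = 79402/81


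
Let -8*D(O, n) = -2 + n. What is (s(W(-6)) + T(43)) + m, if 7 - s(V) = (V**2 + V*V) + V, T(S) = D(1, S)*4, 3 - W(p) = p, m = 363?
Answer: 357/2 ≈ 178.50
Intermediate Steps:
W(p) = 3 - p
D(O, n) = 1/4 - n/8 (D(O, n) = -(-2 + n)/8 = 1/4 - n/8)
T(S) = 1 - S/2 (T(S) = (1/4 - S/8)*4 = 1 - S/2)
s(V) = 7 - V - 2*V**2 (s(V) = 7 - ((V**2 + V*V) + V) = 7 - ((V**2 + V**2) + V) = 7 - (2*V**2 + V) = 7 - (V + 2*V**2) = 7 + (-V - 2*V**2) = 7 - V - 2*V**2)
(s(W(-6)) + T(43)) + m = ((7 - (3 - 1*(-6)) - 2*(3 - 1*(-6))**2) + (1 - 1/2*43)) + 363 = ((7 - (3 + 6) - 2*(3 + 6)**2) + (1 - 43/2)) + 363 = ((7 - 1*9 - 2*9**2) - 41/2) + 363 = ((7 - 9 - 2*81) - 41/2) + 363 = ((7 - 9 - 162) - 41/2) + 363 = (-164 - 41/2) + 363 = -369/2 + 363 = 357/2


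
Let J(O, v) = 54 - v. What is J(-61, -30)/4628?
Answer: 21/1157 ≈ 0.018150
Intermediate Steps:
J(-61, -30)/4628 = (54 - 1*(-30))/4628 = (54 + 30)*(1/4628) = 84*(1/4628) = 21/1157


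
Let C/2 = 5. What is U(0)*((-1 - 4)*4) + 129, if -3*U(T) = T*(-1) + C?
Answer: 587/3 ≈ 195.67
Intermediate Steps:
C = 10 (C = 2*5 = 10)
U(T) = -10/3 + T/3 (U(T) = -(T*(-1) + 10)/3 = -(-T + 10)/3 = -(10 - T)/3 = -10/3 + T/3)
U(0)*((-1 - 4)*4) + 129 = (-10/3 + (1/3)*0)*((-1 - 4)*4) + 129 = (-10/3 + 0)*(-5*4) + 129 = -10/3*(-20) + 129 = 200/3 + 129 = 587/3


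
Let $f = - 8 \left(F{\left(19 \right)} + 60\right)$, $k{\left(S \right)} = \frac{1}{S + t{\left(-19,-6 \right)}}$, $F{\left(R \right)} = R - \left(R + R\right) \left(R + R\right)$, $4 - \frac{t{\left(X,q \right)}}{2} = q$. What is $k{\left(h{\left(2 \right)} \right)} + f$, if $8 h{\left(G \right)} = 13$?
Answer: $\frac{1889168}{173} \approx 10920.0$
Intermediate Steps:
$t{\left(X,q \right)} = 8 - 2 q$
$h{\left(G \right)} = \frac{13}{8}$ ($h{\left(G \right)} = \frac{1}{8} \cdot 13 = \frac{13}{8}$)
$F{\left(R \right)} = R - 4 R^{2}$ ($F{\left(R \right)} = R - 2 R 2 R = R - 4 R^{2}$)
$k{\left(S \right)} = \frac{1}{20 + S}$ ($k{\left(S \right)} = \frac{1}{S + \left(8 - -12\right)} = \frac{1}{S + \left(8 + 12\right)} = \frac{1}{S + 20} = \frac{1}{20 + S}$)
$f = 10920$ ($f = - 8 \left(19 \left(1 - 76\right) + 60\right) = - 8 \left(19 \left(-75\right) + 60\right) = - 8 \left(-1425 + 60\right) = \left(-8\right) \left(-1365\right) = 10920$)
$k{\left(h{\left(2 \right)} \right)} + f = \frac{1}{20 + \frac{13}{8}} + 10920 = \frac{1}{\frac{173}{8}} + 10920 = \frac{8}{173} + 10920 = \frac{1889168}{173}$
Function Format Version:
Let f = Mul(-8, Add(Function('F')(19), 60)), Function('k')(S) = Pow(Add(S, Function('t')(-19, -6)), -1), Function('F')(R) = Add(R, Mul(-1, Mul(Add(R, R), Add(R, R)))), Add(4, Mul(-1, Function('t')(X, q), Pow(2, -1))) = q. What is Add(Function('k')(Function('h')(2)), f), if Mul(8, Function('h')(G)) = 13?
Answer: Rational(1889168, 173) ≈ 10920.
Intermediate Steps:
Function('t')(X, q) = Add(8, Mul(-2, q))
Function('h')(G) = Rational(13, 8) (Function('h')(G) = Mul(Rational(1, 8), 13) = Rational(13, 8))
Function('F')(R) = Add(R, Mul(-4, Pow(R, 2))) (Function('F')(R) = Add(R, Mul(-1, Mul(Mul(2, R), Mul(2, R)))) = Add(R, Mul(-1, Mul(4, Pow(R, 2)))) = Add(R, Mul(-4, Pow(R, 2))))
Function('k')(S) = Pow(Add(20, S), -1) (Function('k')(S) = Pow(Add(S, Add(8, Mul(-2, -6))), -1) = Pow(Add(S, Add(8, 12)), -1) = Pow(Add(S, 20), -1) = Pow(Add(20, S), -1))
f = 10920 (f = Mul(-8, Add(Mul(19, Add(1, Mul(-4, 19))), 60)) = Mul(-8, Add(Mul(19, Add(1, -76)), 60)) = Mul(-8, Add(Mul(19, -75), 60)) = Mul(-8, Add(-1425, 60)) = Mul(-8, -1365) = 10920)
Add(Function('k')(Function('h')(2)), f) = Add(Pow(Add(20, Rational(13, 8)), -1), 10920) = Add(Pow(Rational(173, 8), -1), 10920) = Add(Rational(8, 173), 10920) = Rational(1889168, 173)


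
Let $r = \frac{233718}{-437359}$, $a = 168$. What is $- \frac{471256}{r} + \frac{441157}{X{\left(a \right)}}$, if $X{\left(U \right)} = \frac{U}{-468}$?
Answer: $- \frac{567817098329}{1636026} \approx -3.4707 \cdot 10^{5}$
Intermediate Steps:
$X{\left(U \right)} = - \frac{U}{468}$ ($X{\left(U \right)} = U \left(- \frac{1}{468}\right) = - \frac{U}{468}$)
$r = - \frac{233718}{437359}$ ($r = 233718 \left(- \frac{1}{437359}\right) = - \frac{233718}{437359} \approx -0.53438$)
$- \frac{471256}{r} + \frac{441157}{X{\left(a \right)}} = - \frac{471256}{- \frac{233718}{437359}} + \frac{441157}{\left(- \frac{1}{468}\right) 168} = \left(-471256\right) \left(- \frac{437359}{233718}\right) + \frac{441157}{- \frac{14}{39}} = \frac{103054026452}{116859} + 441157 \left(- \frac{39}{14}\right) = \frac{103054026452}{116859} - \frac{17205123}{14} = - \frac{567817098329}{1636026}$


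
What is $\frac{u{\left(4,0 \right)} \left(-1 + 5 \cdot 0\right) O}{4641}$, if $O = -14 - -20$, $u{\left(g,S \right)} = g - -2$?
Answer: $- \frac{12}{1547} \approx -0.0077569$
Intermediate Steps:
$u{\left(g,S \right)} = 2 + g$ ($u{\left(g,S \right)} = g + 2 = 2 + g$)
$O = 6$ ($O = -14 + 20 = 6$)
$\frac{u{\left(4,0 \right)} \left(-1 + 5 \cdot 0\right) O}{4641} = \frac{\left(2 + 4\right) \left(-1 + 5 \cdot 0\right) 6}{4641} = 6 \left(-1 + 0\right) 6 \cdot \frac{1}{4641} = 6 \left(-1\right) 6 \cdot \frac{1}{4641} = \left(-6\right) 6 \cdot \frac{1}{4641} = \left(-36\right) \frac{1}{4641} = - \frac{12}{1547}$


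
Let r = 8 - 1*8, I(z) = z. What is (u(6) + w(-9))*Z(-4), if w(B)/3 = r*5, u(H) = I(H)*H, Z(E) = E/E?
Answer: 36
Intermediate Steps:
Z(E) = 1
u(H) = H**2 (u(H) = H*H = H**2)
r = 0 (r = 8 - 8 = 0)
w(B) = 0 (w(B) = 3*(0*5) = 3*0 = 0)
(u(6) + w(-9))*Z(-4) = (6**2 + 0)*1 = (36 + 0)*1 = 36*1 = 36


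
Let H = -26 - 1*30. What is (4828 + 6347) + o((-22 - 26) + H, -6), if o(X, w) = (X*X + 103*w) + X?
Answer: 21269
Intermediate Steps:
H = -56 (H = -26 - 30 = -56)
o(X, w) = X + X² + 103*w (o(X, w) = (X² + 103*w) + X = X + X² + 103*w)
(4828 + 6347) + o((-22 - 26) + H, -6) = (4828 + 6347) + (((-22 - 26) - 56) + ((-22 - 26) - 56)² + 103*(-6)) = 11175 + ((-48 - 56) + (-48 - 56)² - 618) = 11175 + (-104 + (-104)² - 618) = 11175 + (-104 + 10816 - 618) = 11175 + 10094 = 21269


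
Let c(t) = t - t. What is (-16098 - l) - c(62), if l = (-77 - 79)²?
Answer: -40434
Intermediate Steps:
c(t) = 0
l = 24336 (l = (-156)² = 24336)
(-16098 - l) - c(62) = (-16098 - 1*24336) - 1*0 = (-16098 - 24336) + 0 = -40434 + 0 = -40434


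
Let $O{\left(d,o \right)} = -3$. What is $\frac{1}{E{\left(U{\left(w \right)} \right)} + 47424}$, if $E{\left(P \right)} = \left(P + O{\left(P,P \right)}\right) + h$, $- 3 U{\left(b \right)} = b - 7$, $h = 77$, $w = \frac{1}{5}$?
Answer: $\frac{15}{712504} \approx 2.1053 \cdot 10^{-5}$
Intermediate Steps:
$w = \frac{1}{5} \approx 0.2$
$U{\left(b \right)} = \frac{7}{3} - \frac{b}{3}$ ($U{\left(b \right)} = - \frac{b - 7}{3} = - \frac{-7 + b}{3} = \frac{7}{3} - \frac{b}{3}$)
$E{\left(P \right)} = 74 + P$ ($E{\left(P \right)} = \left(P - 3\right) + 77 = \left(-3 + P\right) + 77 = 74 + P$)
$\frac{1}{E{\left(U{\left(w \right)} \right)} + 47424} = \frac{1}{\left(74 + \left(\frac{7}{3} - \frac{1}{15}\right)\right) + 47424} = \frac{1}{\left(74 + \frac{34}{15}\right) + 47424} = \frac{1}{\frac{1144}{15} + 47424} = \frac{1}{\frac{712504}{15}} = \frac{15}{712504}$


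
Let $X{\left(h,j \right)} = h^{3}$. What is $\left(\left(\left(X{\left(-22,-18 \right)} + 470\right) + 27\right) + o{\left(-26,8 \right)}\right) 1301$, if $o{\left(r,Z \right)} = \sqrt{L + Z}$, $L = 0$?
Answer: $-13206451 + 2602 \sqrt{2} \approx -1.3203 \cdot 10^{7}$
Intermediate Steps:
$o{\left(r,Z \right)} = \sqrt{Z}$ ($o{\left(r,Z \right)} = \sqrt{0 + Z} = \sqrt{Z}$)
$\left(\left(\left(X{\left(-22,-18 \right)} + 470\right) + 27\right) + o{\left(-26,8 \right)}\right) 1301 = \left(\left(\left(\left(-22\right)^{3} + 470\right) + 27\right) + \sqrt{8}\right) 1301 = \left(\left(\left(-10648 + 470\right) + 27\right) + 2 \sqrt{2}\right) 1301 = \left(\left(-10178 + 27\right) + 2 \sqrt{2}\right) 1301 = \left(-10151 + 2 \sqrt{2}\right) 1301 = -13206451 + 2602 \sqrt{2}$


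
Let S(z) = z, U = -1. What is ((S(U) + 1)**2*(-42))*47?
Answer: 0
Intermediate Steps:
((S(U) + 1)**2*(-42))*47 = ((-1 + 1)**2*(-42))*47 = (0**2*(-42))*47 = (0*(-42))*47 = 0*47 = 0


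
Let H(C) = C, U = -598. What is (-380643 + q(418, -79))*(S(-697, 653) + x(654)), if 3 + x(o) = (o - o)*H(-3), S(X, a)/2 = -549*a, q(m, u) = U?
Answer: 273348653277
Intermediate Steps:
q(m, u) = -598
S(X, a) = -1098*a (S(X, a) = 2*(-549*a) = -1098*a)
x(o) = -3 (x(o) = -3 + (o - o)*(-3) = -3 + 0*(-3) = -3 + 0 = -3)
(-380643 + q(418, -79))*(S(-697, 653) + x(654)) = (-380643 - 598)*(-1098*653 - 3) = -381241*(-716994 - 3) = -381241*(-716997) = 273348653277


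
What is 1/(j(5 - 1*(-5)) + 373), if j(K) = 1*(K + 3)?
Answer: 1/386 ≈ 0.0025907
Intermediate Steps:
j(K) = 3 + K (j(K) = 1*(3 + K) = 3 + K)
1/(j(5 - 1*(-5)) + 373) = 1/((3 + (5 - 1*(-5))) + 373) = 1/((3 + (5 + 5)) + 373) = 1/((3 + 10) + 373) = 1/(13 + 373) = 1/386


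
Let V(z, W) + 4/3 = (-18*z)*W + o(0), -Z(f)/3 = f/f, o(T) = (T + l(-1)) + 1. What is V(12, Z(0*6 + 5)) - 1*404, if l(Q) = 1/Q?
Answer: 728/3 ≈ 242.67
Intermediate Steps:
o(T) = T (o(T) = (T + 1/(-1)) + 1 = (T - 1) + 1 = (-1 + T) + 1 = T)
Z(f) = -3 (Z(f) = -3*f/f = -3*1 = -3)
V(z, W) = -4/3 - 18*W*z (V(z, W) = -4/3 + ((-18*z)*W + 0) = -4/3 + (-18*W*z + 0) = -4/3 - 18*W*z)
V(12, Z(0*6 + 5)) - 1*404 = (-4/3 - 18*(-3)*12) - 1*404 = (-4/3 + 648) - 404 = 1940/3 - 404 = 728/3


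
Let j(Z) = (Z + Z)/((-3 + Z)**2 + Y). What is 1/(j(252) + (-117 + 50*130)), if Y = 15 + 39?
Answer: 985/6287263 ≈ 0.00015667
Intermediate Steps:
Y = 54
j(Z) = 2*Z/(54 + (-3 + Z)**2) (j(Z) = (Z + Z)/((-3 + Z)**2 + 54) = (2*Z)/(54 + (-3 + Z)**2) = 2*Z/(54 + (-3 + Z)**2))
1/(j(252) + (-117 + 50*130)) = 1/(2*252/(54 + (-3 + 252)**2) + (-117 + 50*130)) = 1/(2*252/(54 + 249**2) + (-117 + 6500)) = 1/(2*252/(54 + 62001) + 6383) = 1/(2*252/62055 + 6383) = 1/(2*252*(1/62055) + 6383) = 1/(8/985 + 6383) = 1/(6287263/985) = 985/6287263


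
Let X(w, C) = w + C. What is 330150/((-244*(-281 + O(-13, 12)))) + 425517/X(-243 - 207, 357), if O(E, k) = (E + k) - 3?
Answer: -328441647/71858 ≈ -4570.7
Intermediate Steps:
O(E, k) = -3 + E + k
X(w, C) = C + w
330150/((-244*(-281 + O(-13, 12)))) + 425517/X(-243 - 207, 357) = 330150/((-244*(-281 + (-3 - 13 + 12)))) + 425517/(357 + (-243 - 207)) = 330150/((-244*(-281 - 4))) + 425517/(357 - 450) = 330150/((-244*(-285))) + 425517/(-93) = 330150/69540 + 425517*(-1/93) = 330150*(1/69540) - 141839/31 = 11005/2318 - 141839/31 = -328441647/71858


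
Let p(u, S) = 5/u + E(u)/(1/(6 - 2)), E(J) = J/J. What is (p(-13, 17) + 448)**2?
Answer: 34468641/169 ≈ 2.0396e+5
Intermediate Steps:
E(J) = 1
p(u, S) = 4 + 5/u (p(u, S) = 5/u + 1/1/(6 - 2) = 5/u + 1/1/4 = 5/u + 1/(1/4) = 5/u + 1*4 = 5/u + 4 = 4 + 5/u)
(p(-13, 17) + 448)**2 = ((4 + 5/(-13)) + 448)**2 = ((4 + 5*(-1/13)) + 448)**2 = ((4 - 5/13) + 448)**2 = (47/13 + 448)**2 = (5871/13)**2 = 34468641/169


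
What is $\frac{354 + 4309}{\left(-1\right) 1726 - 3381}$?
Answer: $- \frac{4663}{5107} \approx -0.91306$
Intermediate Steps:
$\frac{354 + 4309}{\left(-1\right) 1726 - 3381} = \frac{4663}{-1726 - 3381} = \frac{4663}{-5107} = 4663 \left(- \frac{1}{5107}\right) = - \frac{4663}{5107}$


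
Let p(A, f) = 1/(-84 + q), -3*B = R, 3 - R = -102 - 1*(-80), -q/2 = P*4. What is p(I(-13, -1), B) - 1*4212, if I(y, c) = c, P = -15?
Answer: -151631/36 ≈ -4212.0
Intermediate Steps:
q = 120 (q = -(-30)*4 = -2*(-60) = 120)
R = 25 (R = 3 - (-102 - 1*(-80)) = 3 - (-102 + 80) = 3 - 1*(-22) = 3 + 22 = 25)
B = -25/3 (B = -⅓*25 = -25/3 ≈ -8.3333)
p(A, f) = 1/36 (p(A, f) = 1/(-84 + 120) = 1/36)
p(I(-13, -1), B) - 1*4212 = 1/36 - 1*4212 = 1/36 - 4212 = -151631/36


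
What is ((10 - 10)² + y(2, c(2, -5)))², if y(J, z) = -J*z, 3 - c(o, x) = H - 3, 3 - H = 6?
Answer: 324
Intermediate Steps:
H = -3 (H = 3 - 1*6 = 3 - 6 = -3)
c(o, x) = 9 (c(o, x) = 3 - (-3 - 3) = 3 - 1*(-6) = 3 + 6 = 9)
y(J, z) = -J*z
((10 - 10)² + y(2, c(2, -5)))² = ((10 - 10)² - 1*2*9)² = (0² - 18)² = (0 - 18)² = (-18)² = 324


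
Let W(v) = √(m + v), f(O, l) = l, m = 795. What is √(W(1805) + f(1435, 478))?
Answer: √(478 + 10*√26) ≈ 23.000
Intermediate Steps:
W(v) = √(795 + v)
√(W(1805) + f(1435, 478)) = √(√(795 + 1805) + 478) = √(√2600 + 478) = √(10*√26 + 478) = √(478 + 10*√26)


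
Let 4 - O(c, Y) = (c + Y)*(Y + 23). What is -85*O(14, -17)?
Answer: -1870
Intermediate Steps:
O(c, Y) = 4 - (23 + Y)*(Y + c) (O(c, Y) = 4 - (c + Y)*(Y + 23) = 4 - (Y + c)*(23 + Y) = 4 - (23 + Y)*(Y + c))
-85*O(14, -17) = -85*(4 - 1*(-17)² - 23*(-17) - 23*14 - 1*(-17)*14) = -85*(4 - 1*289 + 391 - 322 + 238) = -85*(4 - 289 + 391 - 322 + 238) = -85*22 = -1870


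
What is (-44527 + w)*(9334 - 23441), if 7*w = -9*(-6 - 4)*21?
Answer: 624333499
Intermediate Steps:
w = 270 (w = (-9*(-6 - 4)*21)/7 = (-9*(-10)*21)/7 = (90*21)/7 = (1/7)*1890 = 270)
(-44527 + w)*(9334 - 23441) = (-44527 + 270)*(9334 - 23441) = -44257*(-14107) = 624333499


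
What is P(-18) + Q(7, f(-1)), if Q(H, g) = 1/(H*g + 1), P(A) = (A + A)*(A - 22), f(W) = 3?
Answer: 31681/22 ≈ 1440.0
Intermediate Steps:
P(A) = 2*A*(-22 + A) (P(A) = (2*A)*(-22 + A) = 2*A*(-22 + A))
Q(H, g) = 1/(1 + H*g)
P(-18) + Q(7, f(-1)) = 2*(-18)*(-22 - 18) + 1/(1 + 7*3) = 2*(-18)*(-40) + 1/(1 + 21) = 1440 + 1/22 = 31681/22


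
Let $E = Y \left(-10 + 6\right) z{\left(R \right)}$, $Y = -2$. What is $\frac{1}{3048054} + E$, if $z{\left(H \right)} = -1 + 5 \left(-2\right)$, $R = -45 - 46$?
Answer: $- \frac{268228751}{3048054} \approx -88.0$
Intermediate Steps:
$R = -91$ ($R = -45 - 46 = -91$)
$z{\left(H \right)} = -11$ ($z{\left(H \right)} = -1 - 10 = -11$)
$E = -88$ ($E = - 2 \left(-10 + 6\right) \left(-11\right) = \left(-2\right) \left(-4\right) \left(-11\right) = 8 \left(-11\right) = -88$)
$\frac{1}{3048054} + E = \frac{1}{3048054} - 88 = - \frac{268228751}{3048054}$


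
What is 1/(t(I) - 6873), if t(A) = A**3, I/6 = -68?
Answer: -1/67924185 ≈ -1.4722e-8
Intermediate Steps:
I = -408 (I = 6*(-68) = -408)
1/(t(I) - 6873) = 1/((-408)**3 - 6873) = 1/(-67917312 - 6873) = 1/(-67924185) = -1/67924185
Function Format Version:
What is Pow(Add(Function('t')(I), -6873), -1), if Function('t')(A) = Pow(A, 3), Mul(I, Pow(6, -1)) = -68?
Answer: Rational(-1, 67924185) ≈ -1.4722e-8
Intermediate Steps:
I = -408 (I = Mul(6, -68) = -408)
Pow(Add(Function('t')(I), -6873), -1) = Pow(Add(Pow(-408, 3), -6873), -1) = Pow(Add(-67917312, -6873), -1) = Pow(-67924185, -1) = Rational(-1, 67924185)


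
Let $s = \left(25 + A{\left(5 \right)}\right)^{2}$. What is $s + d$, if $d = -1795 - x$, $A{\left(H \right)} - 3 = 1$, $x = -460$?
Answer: $-494$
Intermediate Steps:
$A{\left(H \right)} = 4$ ($A{\left(H \right)} = 3 + 1 = 4$)
$d = -1335$ ($d = -1795 - -460 = -1795 + 460 = -1335$)
$s = 841$ ($s = \left(25 + 4\right)^{2} = 29^{2} = 841$)
$s + d = 841 - 1335 = -494$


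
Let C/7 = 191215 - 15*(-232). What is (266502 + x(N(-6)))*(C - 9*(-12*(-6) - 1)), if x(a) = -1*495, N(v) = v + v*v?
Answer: 362361651582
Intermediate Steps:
N(v) = v + v**2
x(a) = -495
C = 1362865 (C = 7*(191215 - 15*(-232)) = 7*(191215 + 3480) = 7*194695 = 1362865)
(266502 + x(N(-6)))*(C - 9*(-12*(-6) - 1)) = (266502 - 495)*(1362865 - 9*(-12*(-6) - 1)) = 266007*(1362865 - 9*(72 - 1)) = 266007*(1362865 - 9*71) = 266007*(1362865 - 639) = 266007*1362226 = 362361651582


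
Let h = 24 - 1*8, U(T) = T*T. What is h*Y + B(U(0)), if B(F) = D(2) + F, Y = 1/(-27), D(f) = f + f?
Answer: 92/27 ≈ 3.4074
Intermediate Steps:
D(f) = 2*f
Y = -1/27 ≈ -0.037037
U(T) = T**2
B(F) = 4 + F (B(F) = 2*2 + F = 4 + F)
h = 16 (h = 24 - 8 = 16)
h*Y + B(U(0)) = 16*(-1/27) + (4 + 0**2) = -16/27 + (4 + 0) = -16/27 + 4 = 92/27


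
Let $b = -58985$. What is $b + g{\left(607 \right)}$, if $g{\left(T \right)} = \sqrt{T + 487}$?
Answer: $-58985 + \sqrt{1094} \approx -58952.0$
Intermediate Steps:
$g{\left(T \right)} = \sqrt{487 + T}$
$b + g{\left(607 \right)} = -58985 + \sqrt{487 + 607} = -58985 + \sqrt{1094}$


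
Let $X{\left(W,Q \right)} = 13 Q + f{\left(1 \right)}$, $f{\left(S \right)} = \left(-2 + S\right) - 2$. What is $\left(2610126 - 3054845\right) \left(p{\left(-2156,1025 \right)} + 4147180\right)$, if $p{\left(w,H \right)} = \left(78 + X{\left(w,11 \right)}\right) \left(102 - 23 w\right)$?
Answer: $-6661712732400$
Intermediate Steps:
$f{\left(S \right)} = -4 + S$
$X{\left(W,Q \right)} = -3 + 13 Q$ ($X{\left(W,Q \right)} = 13 Q + \left(-4 + 1\right) = 13 Q - 3 = -3 + 13 Q$)
$p{\left(w,H \right)} = 22236 - 5014 w$ ($p{\left(w,H \right)} = \left(78 + \left(-3 + 13 \cdot 11\right)\right) \left(102 - 23 w\right) = \left(78 + \left(-3 + 143\right)\right) \left(102 - 23 w\right) = \left(78 + 140\right) \left(102 - 23 w\right) = 218 \left(102 - 23 w\right) = 22236 - 5014 w$)
$\left(2610126 - 3054845\right) \left(p{\left(-2156,1025 \right)} + 4147180\right) = \left(2610126 - 3054845\right) \left(\left(22236 - -10810184\right) + 4147180\right) = - 444719 \left(\left(22236 + 10810184\right) + 4147180\right) = - 444719 \left(10832420 + 4147180\right) = \left(-444719\right) 14979600 = -6661712732400$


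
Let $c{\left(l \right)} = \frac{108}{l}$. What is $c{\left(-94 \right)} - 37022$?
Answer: $- \frac{1740088}{47} \approx -37023.0$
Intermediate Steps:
$c{\left(-94 \right)} - 37022 = \frac{108}{-94} - 37022 = 108 \left(- \frac{1}{94}\right) - 37022 = - \frac{54}{47} - 37022 = - \frac{1740088}{47}$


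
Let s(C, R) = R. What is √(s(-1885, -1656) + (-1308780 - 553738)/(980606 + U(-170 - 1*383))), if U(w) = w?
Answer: I*√1592419796285158/980053 ≈ 40.717*I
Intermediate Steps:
√(s(-1885, -1656) + (-1308780 - 553738)/(980606 + U(-170 - 1*383))) = √(-1656 + (-1308780 - 553738)/(980606 + (-170 - 1*383))) = √(-1656 - 1862518/(980606 + (-170 - 383))) = √(-1656 - 1862518/(980606 - 553)) = √(-1656 - 1862518/980053) = √(-1624830286/980053) = I*√1592419796285158/980053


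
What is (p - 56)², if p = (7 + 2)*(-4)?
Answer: 8464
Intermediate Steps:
p = -36 (p = 9*(-4) = -36)
(p - 56)² = (-36 - 56)² = (-92)² = 8464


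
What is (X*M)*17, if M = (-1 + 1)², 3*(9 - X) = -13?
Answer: 0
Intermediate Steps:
X = 40/3 (X = 9 - ⅓*(-13) = 9 + 13/3 = 40/3 ≈ 13.333)
M = 0 (M = 0² = 0)
(X*M)*17 = ((40/3)*0)*17 = 0*17 = 0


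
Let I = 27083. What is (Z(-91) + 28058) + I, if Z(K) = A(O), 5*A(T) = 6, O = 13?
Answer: 275711/5 ≈ 55142.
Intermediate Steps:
A(T) = 6/5 (A(T) = (1/5)*6 = 6/5)
Z(K) = 6/5
(Z(-91) + 28058) + I = (6/5 + 28058) + 27083 = 140296/5 + 27083 = 275711/5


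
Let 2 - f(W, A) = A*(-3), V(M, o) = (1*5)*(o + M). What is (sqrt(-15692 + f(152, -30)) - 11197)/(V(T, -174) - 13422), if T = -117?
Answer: 11197/14877 - 2*I*sqrt(3945)/14877 ≈ 0.75264 - 0.0084438*I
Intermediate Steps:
V(M, o) = 5*M + 5*o (V(M, o) = 5*(M + o) = 5*M + 5*o)
f(W, A) = 2 + 3*A (f(W, A) = 2 - A*(-3) = 2 - (-3)*A = 2 + 3*A)
(sqrt(-15692 + f(152, -30)) - 11197)/(V(T, -174) - 13422) = (sqrt(-15692 + (2 + 3*(-30))) - 11197)/((5*(-117) + 5*(-174)) - 13422) = (sqrt(-15692 + (2 - 90)) - 11197)/((-585 - 870) - 13422) = (sqrt(-15692 - 88) - 11197)/(-1455 - 13422) = (sqrt(-15780) - 11197)/(-14877) = (2*I*sqrt(3945) - 11197)*(-1/14877) = (-11197 + 2*I*sqrt(3945))*(-1/14877) = 11197/14877 - 2*I*sqrt(3945)/14877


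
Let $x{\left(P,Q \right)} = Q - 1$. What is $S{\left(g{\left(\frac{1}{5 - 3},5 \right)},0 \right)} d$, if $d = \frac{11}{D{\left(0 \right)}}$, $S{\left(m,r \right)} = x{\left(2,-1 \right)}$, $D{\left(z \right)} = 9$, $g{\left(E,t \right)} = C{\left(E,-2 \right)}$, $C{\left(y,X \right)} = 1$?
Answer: $- \frac{22}{9} \approx -2.4444$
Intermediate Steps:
$x{\left(P,Q \right)} = -1 + Q$ ($x{\left(P,Q \right)} = Q - 1 = -1 + Q$)
$g{\left(E,t \right)} = 1$
$S{\left(m,r \right)} = -2$ ($S{\left(m,r \right)} = -1 - 1 = -2$)
$d = \frac{11}{9} \approx 1.2222$
$S{\left(g{\left(\frac{1}{5 - 3},5 \right)},0 \right)} d = \left(-2\right) \frac{11}{9} = - \frac{22}{9}$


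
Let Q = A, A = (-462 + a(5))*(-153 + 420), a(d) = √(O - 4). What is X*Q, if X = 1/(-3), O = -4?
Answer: 41118 - 178*I*√2 ≈ 41118.0 - 251.73*I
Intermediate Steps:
a(d) = 2*I*√2 (a(d) = √(-4 - 4) = √(-8) = 2*I*√2)
X = -⅓ ≈ -0.33333
A = -123354 + 534*I*√2 (A = (-462 + 2*I*√2)*(-153 + 420) = (-462 + 2*I*√2)*267 = -123354 + 534*I*√2 ≈ -1.2335e+5 + 755.19*I)
Q = -123354 + 534*I*√2 ≈ -1.2335e+5 + 755.19*I
X*Q = -(-123354 + 534*I*√2)/3 = 41118 - 178*I*√2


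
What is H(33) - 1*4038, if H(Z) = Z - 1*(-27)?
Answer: -3978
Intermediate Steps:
H(Z) = 27 + Z (H(Z) = Z + 27 = 27 + Z)
H(33) - 1*4038 = (27 + 33) - 1*4038 = 60 - 4038 = -3978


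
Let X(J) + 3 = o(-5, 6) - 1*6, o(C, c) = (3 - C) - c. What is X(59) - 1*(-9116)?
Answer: 9109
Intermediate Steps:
o(C, c) = 3 - C - c
X(J) = -7 (X(J) = -3 + ((3 - 1*(-5) - 1*6) - 1*6) = -3 + ((3 + 5 - 6) - 6) = -3 + (2 - 6) = -3 - 4 = -7)
X(59) - 1*(-9116) = -7 - 1*(-9116) = -7 + 9116 = 9109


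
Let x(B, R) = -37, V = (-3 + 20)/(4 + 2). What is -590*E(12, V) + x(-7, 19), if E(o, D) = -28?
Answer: 16483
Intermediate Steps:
V = 17/6 ≈ 2.8333
-590*E(12, V) + x(-7, 19) = -590*(-28) - 37 = 16520 - 37 = 16483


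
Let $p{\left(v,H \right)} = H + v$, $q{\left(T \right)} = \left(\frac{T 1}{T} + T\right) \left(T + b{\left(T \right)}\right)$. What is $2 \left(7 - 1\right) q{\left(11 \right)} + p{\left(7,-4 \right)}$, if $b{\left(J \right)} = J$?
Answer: $3171$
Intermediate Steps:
$q{\left(T \right)} = 2 T \left(1 + T\right)$ ($q{\left(T \right)} = \left(\frac{T 1}{T} + T\right) \left(T + T\right) = \left(\frac{T}{T} + T\right) 2 T = \left(1 + T\right) 2 T = 2 T \left(1 + T\right)$)
$2 \left(7 - 1\right) q{\left(11 \right)} + p{\left(7,-4 \right)} = 2 \left(7 - 1\right) 2 \cdot 11 \left(1 + 11\right) + \left(-4 + 7\right) = 2 \cdot 6 \cdot 2 \cdot 11 \cdot 12 + 3 = 12 \cdot 264 + 3 = 3168 + 3 = 3171$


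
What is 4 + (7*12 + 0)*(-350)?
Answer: -29396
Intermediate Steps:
4 + (7*12 + 0)*(-350) = 4 + (84 + 0)*(-350) = 4 + 84*(-350) = 4 - 29400 = -29396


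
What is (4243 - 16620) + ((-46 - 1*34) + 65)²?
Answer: -12152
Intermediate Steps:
(4243 - 16620) + ((-46 - 1*34) + 65)² = -12377 + ((-46 - 34) + 65)² = -12377 + (-80 + 65)² = -12377 + (-15)² = -12377 + 225 = -12152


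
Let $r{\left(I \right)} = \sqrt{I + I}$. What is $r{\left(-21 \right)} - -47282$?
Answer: $47282 + i \sqrt{42} \approx 47282.0 + 6.4807 i$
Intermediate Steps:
$r{\left(I \right)} = \sqrt{2} \sqrt{I}$ ($r{\left(I \right)} = \sqrt{2 I} = \sqrt{2} \sqrt{I}$)
$r{\left(-21 \right)} - -47282 = \sqrt{2} \sqrt{-21} - -47282 = \sqrt{2} i \sqrt{21} + 47282 = i \sqrt{42} + 47282 = 47282 + i \sqrt{42}$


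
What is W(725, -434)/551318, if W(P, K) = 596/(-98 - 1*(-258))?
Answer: 149/22052720 ≈ 6.7565e-6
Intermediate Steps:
W(P, K) = 149/40 (W(P, K) = 596/(-98 + 258) = 596/160 = 596*(1/160) = 149/40)
W(725, -434)/551318 = (149/40)/551318 = (149/40)*(1/551318) = 149/22052720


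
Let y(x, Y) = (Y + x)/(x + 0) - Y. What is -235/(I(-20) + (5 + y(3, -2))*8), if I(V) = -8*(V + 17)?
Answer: -705/248 ≈ -2.8427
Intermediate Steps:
I(V) = -136 - 8*V (I(V) = -8*(17 + V) = -136 - 8*V)
y(x, Y) = -Y + (Y + x)/x (y(x, Y) = (Y + x)/x - Y = -Y + (Y + x)/x)
-235/(I(-20) + (5 + y(3, -2))*8) = -235/((-136 - 8*(-20)) + (5 + (1 - 1*(-2) - 2/3))*8) = -235/((-136 + 160) + (5 + (1 + 2 - 2*⅓))*8) = -235/(24 + (5 + (1 + 2 - ⅔))*8) = -235/(24 + (5 + 7/3)*8) = -235/(24 + (22/3)*8) = -235/(24 + 176/3) = -235/248/3 = -235*3/248 = -705/248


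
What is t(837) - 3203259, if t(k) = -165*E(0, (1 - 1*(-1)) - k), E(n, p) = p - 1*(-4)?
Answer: -3066144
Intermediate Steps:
E(n, p) = 4 + p (E(n, p) = p + 4 = 4 + p)
t(k) = -990 + 165*k (t(k) = -165*(4 + ((1 - 1*(-1)) - k)) = -165*(4 + ((1 + 1) - k)) = -165*(4 + (2 - k)) = -165*(6 - k) = -990 + 165*k)
t(837) - 3203259 = (-990 + 165*837) - 3203259 = (-990 + 138105) - 3203259 = 137115 - 3203259 = -3066144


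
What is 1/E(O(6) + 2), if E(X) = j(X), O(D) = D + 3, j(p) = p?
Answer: 1/11 ≈ 0.090909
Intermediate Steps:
O(D) = 3 + D
E(X) = X
1/E(O(6) + 2) = 1/((3 + 6) + 2) = 1/(9 + 2) = 1/11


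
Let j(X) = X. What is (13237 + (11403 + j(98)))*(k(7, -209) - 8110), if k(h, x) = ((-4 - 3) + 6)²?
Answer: -200600442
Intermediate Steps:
k(h, x) = 1 (k(h, x) = (-7 + 6)² = (-1)² = 1)
(13237 + (11403 + j(98)))*(k(7, -209) - 8110) = (13237 + (11403 + 98))*(1 - 8110) = (13237 + 11501)*(-8109) = 24738*(-8109) = -200600442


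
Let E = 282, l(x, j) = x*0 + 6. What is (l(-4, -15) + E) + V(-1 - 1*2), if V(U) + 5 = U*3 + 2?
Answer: 276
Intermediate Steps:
l(x, j) = 6 (l(x, j) = 0 + 6 = 6)
V(U) = -3 + 3*U (V(U) = -5 + (U*3 + 2) = -5 + (3*U + 2) = -5 + (2 + 3*U) = -3 + 3*U)
(l(-4, -15) + E) + V(-1 - 1*2) = (6 + 282) + (-3 + 3*(-1 - 1*2)) = 288 + (-3 + 3*(-1 - 2)) = 288 + (-3 + 3*(-3)) = 288 + (-3 - 9) = 288 - 12 = 276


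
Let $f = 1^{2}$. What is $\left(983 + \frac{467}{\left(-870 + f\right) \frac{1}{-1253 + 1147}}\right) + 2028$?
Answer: $\frac{2666061}{869} \approx 3068.0$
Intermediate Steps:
$f = 1$
$\left(983 + \frac{467}{\left(-870 + f\right) \frac{1}{-1253 + 1147}}\right) + 2028 = \left(983 + \frac{467}{\left(-870 + 1\right) \frac{1}{-1253 + 1147}}\right) + 2028 = \left(983 + \frac{467}{\left(-869\right) \frac{1}{-106}}\right) + 2028 = \left(983 + \frac{467}{\left(-869\right) \left(- \frac{1}{106}\right)}\right) + 2028 = \left(983 + \frac{467}{\frac{869}{106}}\right) + 2028 = \left(983 + 467 \cdot \frac{106}{869}\right) + 2028 = \left(983 + \frac{49502}{869}\right) + 2028 = \frac{903729}{869} + 2028 = \frac{2666061}{869}$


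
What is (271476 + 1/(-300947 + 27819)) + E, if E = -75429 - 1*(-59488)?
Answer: 69793763479/273128 ≈ 2.5554e+5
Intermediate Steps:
E = -15941 (E = -75429 + 59488 = -15941)
(271476 + 1/(-300947 + 27819)) + E = (271476 + 1/(-300947 + 27819)) - 15941 = (271476 + 1/(-273128)) - 15941 = (271476 - 1/273128) - 15941 = 74147696927/273128 - 15941 = 69793763479/273128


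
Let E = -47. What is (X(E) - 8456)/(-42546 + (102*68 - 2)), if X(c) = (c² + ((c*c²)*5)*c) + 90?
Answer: -210278/307 ≈ -684.94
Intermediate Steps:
X(c) = 90 + c² + 5*c⁴ (X(c) = (c² + (c³*5)*c) + 90 = (c² + (5*c³)*c) + 90 = (c² + 5*c⁴) + 90 = 90 + c² + 5*c⁴)
(X(E) - 8456)/(-42546 + (102*68 - 2)) = ((90 + (-47)² + 5*(-47)⁴) - 8456)/(-42546 + (102*68 - 2)) = ((90 + 2209 + 5*4879681) - 8456)/(-42546 + (6936 - 2)) = ((90 + 2209 + 24398405) - 8456)/(-42546 + 6934) = (24400704 - 8456)/(-35612) = 24392248*(-1/35612) = -210278/307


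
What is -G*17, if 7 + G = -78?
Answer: 1445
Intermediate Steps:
G = -85 (G = -7 - 78 = -85)
-G*17 = -1*(-85)*17 = 85*17 = 1445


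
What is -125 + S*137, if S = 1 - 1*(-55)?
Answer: 7547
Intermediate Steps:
S = 56 (S = 1 + 55 = 56)
-125 + S*137 = -125 + 56*137 = -125 + 7672 = 7547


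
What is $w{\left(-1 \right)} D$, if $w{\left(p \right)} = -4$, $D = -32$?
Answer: $128$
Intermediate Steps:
$w{\left(-1 \right)} D = \left(-4\right) \left(-32\right) = 128$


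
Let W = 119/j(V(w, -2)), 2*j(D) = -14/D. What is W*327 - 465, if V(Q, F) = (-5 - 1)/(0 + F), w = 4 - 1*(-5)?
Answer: -17142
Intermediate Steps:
w = 9 (w = 4 + 5 = 9)
V(Q, F) = -6/F
j(D) = -7/D (j(D) = (-14/D)/2 = -7/D)
W = -51 (W = 119/((-7/((-6/(-2))))) = 119/((-7/((-6*(-1/2))))) = 119/((-7/3)) = 119/((-7*1/3)) = 119/(-7/3) = 119*(-3/7) = -51)
W*327 - 465 = -51*327 - 465 = -16677 - 465 = -17142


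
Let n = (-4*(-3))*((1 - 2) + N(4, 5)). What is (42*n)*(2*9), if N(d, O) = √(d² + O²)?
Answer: -9072 + 9072*√41 ≈ 49017.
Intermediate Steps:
N(d, O) = √(O² + d²)
n = -12 + 12*√41 (n = (-4*(-3))*((1 - 2) + √(5² + 4²)) = 12*(-1 + √(25 + 16)) = 12*(-1 + √41) = -12 + 12*√41 ≈ 64.838)
(42*n)*(2*9) = (42*(-12 + 12*√41))*(2*9) = (-504 + 504*√41)*18 = -9072 + 9072*√41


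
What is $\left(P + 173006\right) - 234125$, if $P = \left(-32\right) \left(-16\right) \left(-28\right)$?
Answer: $-75455$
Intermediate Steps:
$P = -14336$ ($P = 512 \left(-28\right) = -14336$)
$\left(P + 173006\right) - 234125 = \left(-14336 + 173006\right) - 234125 = 158670 - 234125 = -75455$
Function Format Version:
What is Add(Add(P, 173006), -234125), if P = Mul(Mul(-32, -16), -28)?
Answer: -75455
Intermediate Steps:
P = -14336 (P = Mul(512, -28) = -14336)
Add(Add(P, 173006), -234125) = Add(Add(-14336, 173006), -234125) = Add(158670, -234125) = -75455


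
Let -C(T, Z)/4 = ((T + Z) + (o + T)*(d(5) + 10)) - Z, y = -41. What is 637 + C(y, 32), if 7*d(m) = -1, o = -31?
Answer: 25479/7 ≈ 3639.9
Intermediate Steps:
d(m) = -⅐ (d(m) = (⅐)*(-1) = -⅐)
C(T, Z) = 8556/7 - 304*T/7 (C(T, Z) = -4*(((T + Z) + (-31 + T)*(-⅐ + 10)) - Z) = -4*(((T + Z) + (-31 + T)*(69/7)) - Z) = -4*(((T + Z) + (-2139/7 + 69*T/7)) - Z) = -4*((-2139/7 + Z + 76*T/7) - Z) = -4*(-2139/7 + 76*T/7) = 8556/7 - 304*T/7)
637 + C(y, 32) = 637 + (8556/7 - 304/7*(-41)) = 637 + (8556/7 + 12464/7) = 637 + 21020/7 = 25479/7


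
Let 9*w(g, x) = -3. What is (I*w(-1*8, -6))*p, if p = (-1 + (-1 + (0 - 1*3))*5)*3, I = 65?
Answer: 1365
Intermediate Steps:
w(g, x) = -⅓ (w(g, x) = (⅑)*(-3) = -⅓)
p = -63 (p = (-1 + (-1 + (0 - 3))*5)*3 = (-1 + (-1 - 3)*5)*3 = (-1 - 4*5)*3 = (-1 - 20)*3 = -21*3 = -63)
(I*w(-1*8, -6))*p = (65*(-⅓))*(-63) = -65/3*(-63) = 1365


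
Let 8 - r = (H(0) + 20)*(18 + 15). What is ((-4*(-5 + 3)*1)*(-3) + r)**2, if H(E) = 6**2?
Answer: 3474496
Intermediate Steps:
H(E) = 36
r = -1840 (r = 8 - (36 + 20)*(18 + 15) = 8 - 56*33 = 8 - 1*1848 = 8 - 1848 = -1840)
((-4*(-5 + 3)*1)*(-3) + r)**2 = ((-4*(-5 + 3)*1)*(-3) - 1840)**2 = ((-4*(-2)*1)*(-3) - 1840)**2 = ((8*1)*(-3) - 1840)**2 = (8*(-3) - 1840)**2 = (-24 - 1840)**2 = (-1864)**2 = 3474496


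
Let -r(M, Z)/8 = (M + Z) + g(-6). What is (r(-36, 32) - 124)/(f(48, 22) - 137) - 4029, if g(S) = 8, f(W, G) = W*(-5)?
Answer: -116829/29 ≈ -4028.6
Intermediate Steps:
f(W, G) = -5*W
r(M, Z) = -64 - 8*M - 8*Z (r(M, Z) = -8*((M + Z) + 8) = -8*(8 + M + Z) = -64 - 8*M - 8*Z)
(r(-36, 32) - 124)/(f(48, 22) - 137) - 4029 = ((-64 - 8*(-36) - 8*32) - 124)/(-5*48 - 137) - 4029 = ((-64 + 288 - 256) - 124)/(-240 - 137) - 4029 = (-32 - 124)/(-377) - 4029 = -156*(-1/377) - 4029 = 12/29 - 4029 = -116829/29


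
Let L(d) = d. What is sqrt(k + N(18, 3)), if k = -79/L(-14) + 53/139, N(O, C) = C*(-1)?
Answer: sqrt(11452210)/1946 ≈ 1.7390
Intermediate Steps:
N(O, C) = -C
k = 11723/1946 (k = -79/(-14) + 53/139 = -79*(-1/14) + 53*(1/139) = 79/14 + 53/139 = 11723/1946 ≈ 6.0242)
sqrt(k + N(18, 3)) = sqrt(11723/1946 - 1*3) = sqrt(11723/1946 - 3) = sqrt(5885/1946) = sqrt(11452210)/1946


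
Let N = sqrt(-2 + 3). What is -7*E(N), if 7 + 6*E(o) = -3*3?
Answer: 56/3 ≈ 18.667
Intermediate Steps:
N = 1 (N = sqrt(1) = 1)
E(o) = -8/3 (E(o) = -7/6 + (-3*3)/6 = -7/6 + (1/6)*(-9) = -7/6 - 3/2 = -8/3)
-7*E(N) = -7*(-8/3) = 56/3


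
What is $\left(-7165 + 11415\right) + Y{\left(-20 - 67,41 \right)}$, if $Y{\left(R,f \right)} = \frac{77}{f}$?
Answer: $\frac{174327}{41} \approx 4251.9$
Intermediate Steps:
$\left(-7165 + 11415\right) + Y{\left(-20 - 67,41 \right)} = \left(-7165 + 11415\right) + \frac{77}{41} = 4250 + 77 \cdot \frac{1}{41} = 4250 + \frac{77}{41} = \frac{174327}{41}$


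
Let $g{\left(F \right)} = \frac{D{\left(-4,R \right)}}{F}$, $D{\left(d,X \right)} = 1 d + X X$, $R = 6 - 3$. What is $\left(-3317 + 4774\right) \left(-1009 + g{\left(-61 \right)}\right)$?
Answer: $- \frac{89684178}{61} \approx -1.4702 \cdot 10^{6}$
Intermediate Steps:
$R = 3$ ($R = 6 - 3 = 3$)
$D{\left(d,X \right)} = d + X^{2}$
$g{\left(F \right)} = \frac{5}{F}$ ($g{\left(F \right)} = \frac{-4 + 3^{2}}{F} = \frac{-4 + 9}{F} = \frac{5}{F}$)
$\left(-3317 + 4774\right) \left(-1009 + g{\left(-61 \right)}\right) = \left(-3317 + 4774\right) \left(-1009 + \frac{5}{-61}\right) = 1457 \left(-1009 + 5 \left(- \frac{1}{61}\right)\right) = 1457 \left(-1009 - \frac{5}{61}\right) = 1457 \left(- \frac{61554}{61}\right) = - \frac{89684178}{61}$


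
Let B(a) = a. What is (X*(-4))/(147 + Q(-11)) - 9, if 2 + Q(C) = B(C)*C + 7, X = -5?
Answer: -2437/273 ≈ -8.9267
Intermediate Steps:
Q(C) = 5 + C² (Q(C) = -2 + (C*C + 7) = -2 + (C² + 7) = -2 + (7 + C²) = 5 + C²)
(X*(-4))/(147 + Q(-11)) - 9 = (-5*(-4))/(147 + (5 + (-11)²)) - 9 = 20/(147 + (5 + 121)) - 9 = 20/(147 + 126) - 9 = 20/273 - 9 = -2437/273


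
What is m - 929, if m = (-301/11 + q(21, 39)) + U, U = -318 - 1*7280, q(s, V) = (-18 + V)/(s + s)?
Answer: -188185/22 ≈ -8553.9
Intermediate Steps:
q(s, V) = (-18 + V)/(2*s) (q(s, V) = (-18 + V)/((2*s)) = (-18 + V)*(1/(2*s)) = (-18 + V)/(2*s))
U = -7598 (U = -318 - 7280 = -7598)
m = -167747/22 (m = (-301/11 + (1/2)*(-18 + 39)/21) - 7598 = (-301*1/11 + (1/2)*(1/21)*21) - 7598 = (-301/11 + 1/2) - 7598 = -591/22 - 7598 = -167747/22 ≈ -7624.9)
m - 929 = -167747/22 - 929 = -188185/22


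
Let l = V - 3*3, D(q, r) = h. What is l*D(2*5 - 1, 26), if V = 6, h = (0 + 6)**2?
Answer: -108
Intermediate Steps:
h = 36 (h = 6**2 = 36)
D(q, r) = 36
l = -3 (l = 6 - 3*3 = 6 - 9 = -3)
l*D(2*5 - 1, 26) = -3*36 = -108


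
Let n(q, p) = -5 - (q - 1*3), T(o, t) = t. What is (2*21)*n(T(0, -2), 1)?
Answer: 0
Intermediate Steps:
n(q, p) = -2 - q (n(q, p) = -5 - (q - 3) = -5 - (-3 + q) = -5 + (3 - q) = -2 - q)
(2*21)*n(T(0, -2), 1) = (2*21)*(-2 - 1*(-2)) = 42*(-2 + 2) = 42*0 = 0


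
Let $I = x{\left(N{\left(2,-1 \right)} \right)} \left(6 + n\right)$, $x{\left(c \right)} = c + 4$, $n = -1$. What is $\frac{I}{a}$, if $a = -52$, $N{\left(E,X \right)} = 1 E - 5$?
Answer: $- \frac{5}{52} \approx -0.096154$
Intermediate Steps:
$N{\left(E,X \right)} = -5 + E$ ($N{\left(E,X \right)} = E - 5 = -5 + E$)
$x{\left(c \right)} = 4 + c$
$I = 5$ ($I = \left(4 + \left(-5 + 2\right)\right) \left(6 - 1\right) = \left(4 - 3\right) 5 = 1 \cdot 5 = 5$)
$\frac{I}{a} = \frac{1}{-52} \cdot 5 = \left(- \frac{1}{52}\right) 5 = - \frac{5}{52}$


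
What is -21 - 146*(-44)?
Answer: 6403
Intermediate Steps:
-21 - 146*(-44) = -21 + 6424 = 6403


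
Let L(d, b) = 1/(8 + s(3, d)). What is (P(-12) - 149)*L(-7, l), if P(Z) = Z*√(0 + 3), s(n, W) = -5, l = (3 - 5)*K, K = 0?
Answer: -149/3 - 4*√3 ≈ -56.595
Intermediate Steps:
l = 0 (l = (3 - 5)*0 = -2*0 = 0)
L(d, b) = ⅓ (L(d, b) = 1/(8 - 5) = 1/3 = ⅓)
P(Z) = Z*√3
(P(-12) - 149)*L(-7, l) = (-12*√3 - 149)*(⅓) = (-149 - 12*√3)*(⅓) = -149/3 - 4*√3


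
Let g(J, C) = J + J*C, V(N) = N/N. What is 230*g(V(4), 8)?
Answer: 2070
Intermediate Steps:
V(N) = 1
g(J, C) = J + C*J
230*g(V(4), 8) = 230*(1*(1 + 8)) = 230*(1*9) = 230*9 = 2070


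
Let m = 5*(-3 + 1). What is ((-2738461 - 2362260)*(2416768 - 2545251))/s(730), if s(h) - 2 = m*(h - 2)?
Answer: -655355936243/7278 ≈ -9.0046e+7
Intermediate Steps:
m = -10 (m = 5*(-2) = -10)
s(h) = 22 - 10*h (s(h) = 2 - 10*(h - 2) = 2 - 10*(-2 + h) = 2 + (20 - 10*h) = 22 - 10*h)
((-2738461 - 2362260)*(2416768 - 2545251))/s(730) = ((-2738461 - 2362260)*(2416768 - 2545251))/(22 - 10*730) = (-5100721*(-128483))/(22 - 7300) = 655355936243/(-7278) = 655355936243*(-1/7278) = -655355936243/7278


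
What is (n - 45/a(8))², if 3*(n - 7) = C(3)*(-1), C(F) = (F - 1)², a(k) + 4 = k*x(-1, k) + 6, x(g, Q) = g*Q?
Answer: 1413721/34596 ≈ 40.864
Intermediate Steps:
x(g, Q) = Q*g
a(k) = 2 - k² (a(k) = -4 + (k*(k*(-1)) + 6) = -4 + (k*(-k) + 6) = -4 + (-k² + 6) = -4 + (6 - k²) = 2 - k²)
C(F) = (-1 + F)²
n = 17/3 (n = 7 + ((-1 + 3)²*(-1))/3 = 7 + (2²*(-1))/3 = 7 + (4*(-1))/3 = 7 + (⅓)*(-4) = 7 - 4/3 = 17/3 ≈ 5.6667)
(n - 45/a(8))² = (17/3 - 45/(2 - 1*8²))² = (17/3 - 45/(2 - 1*64))² = (17/3 - 45/(2 - 64))² = (17/3 - 45/(-62))² = (17/3 - 45*(-1/62))² = (17/3 + 45/62)² = (1189/186)² = 1413721/34596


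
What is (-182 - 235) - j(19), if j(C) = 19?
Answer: -436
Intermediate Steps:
(-182 - 235) - j(19) = (-182 - 235) - 1*19 = -417 - 19 = -436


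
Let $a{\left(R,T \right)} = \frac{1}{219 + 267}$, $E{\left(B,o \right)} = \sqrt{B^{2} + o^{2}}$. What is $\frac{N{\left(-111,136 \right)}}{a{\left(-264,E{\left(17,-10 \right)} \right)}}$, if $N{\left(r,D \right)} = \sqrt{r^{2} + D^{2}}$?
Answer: $486 \sqrt{30817} \approx 85316.0$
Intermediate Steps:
$a{\left(R,T \right)} = \frac{1}{486}$
$N{\left(r,D \right)} = \sqrt{D^{2} + r^{2}}$
$\frac{N{\left(-111,136 \right)}}{a{\left(-264,E{\left(17,-10 \right)} \right)}} = \sqrt{136^{2} + \left(-111\right)^{2}} \frac{1}{\frac{1}{486}} = \sqrt{18496 + 12321} \cdot 486 = \sqrt{30817} \cdot 486 = 486 \sqrt{30817}$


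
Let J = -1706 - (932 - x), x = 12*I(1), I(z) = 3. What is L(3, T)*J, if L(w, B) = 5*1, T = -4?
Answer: -13010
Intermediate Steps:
x = 36 (x = 12*3 = 36)
L(w, B) = 5
J = -2602 (J = -1706 - (932 - 1*36) = -1706 - (932 - 36) = -1706 - 1*896 = -1706 - 896 = -2602)
L(3, T)*J = 5*(-2602) = -13010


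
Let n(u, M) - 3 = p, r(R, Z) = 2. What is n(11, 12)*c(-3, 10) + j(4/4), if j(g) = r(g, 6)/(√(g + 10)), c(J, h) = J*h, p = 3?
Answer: -180 + 2*√11/11 ≈ -179.40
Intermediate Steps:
n(u, M) = 6 (n(u, M) = 3 + 3 = 6)
j(g) = 2/√(10 + g) (j(g) = 2/(√(g + 10)) = 2/(√(10 + g)) = 2/√(10 + g))
n(11, 12)*c(-3, 10) + j(4/4) = 6*(-3*10) + 2/√(10 + 4/4) = 6*(-30) + 2/√(10 + 4*(¼)) = -180 + 2/√(10 + 1) = -180 + 2/√11 = -180 + 2*(√11/11) = -180 + 2*√11/11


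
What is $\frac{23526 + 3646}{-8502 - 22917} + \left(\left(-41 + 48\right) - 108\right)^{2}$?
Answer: $\frac{320478047}{31419} \approx 10200.0$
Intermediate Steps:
$\frac{23526 + 3646}{-8502 - 22917} + \left(\left(-41 + 48\right) - 108\right)^{2} = \frac{27172}{-31419} + \left(7 - 108\right)^{2} = 27172 \left(- \frac{1}{31419}\right) + \left(-101\right)^{2} = - \frac{27172}{31419} + 10201 = \frac{320478047}{31419}$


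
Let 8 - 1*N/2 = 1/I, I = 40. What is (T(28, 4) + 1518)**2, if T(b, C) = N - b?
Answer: 907154161/400 ≈ 2.2679e+6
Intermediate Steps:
N = 319/20 (N = 16 - 2/40 = 16 - 2*1/40 = 16 - 1/20 = 319/20 ≈ 15.950)
T(b, C) = 319/20 - b
(T(28, 4) + 1518)**2 = ((319/20 - 1*28) + 1518)**2 = ((319/20 - 28) + 1518)**2 = (-241/20 + 1518)**2 = (30119/20)**2 = 907154161/400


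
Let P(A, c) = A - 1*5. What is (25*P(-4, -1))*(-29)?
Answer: 6525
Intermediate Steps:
P(A, c) = -5 + A (P(A, c) = A - 5 = -5 + A)
(25*P(-4, -1))*(-29) = (25*(-5 - 4))*(-29) = (25*(-9))*(-29) = -225*(-29) = 6525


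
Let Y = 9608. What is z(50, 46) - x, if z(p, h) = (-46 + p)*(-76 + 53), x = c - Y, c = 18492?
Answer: -8976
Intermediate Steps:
x = 8884 (x = 18492 - 1*9608 = 18492 - 9608 = 8884)
z(p, h) = 1058 - 23*p (z(p, h) = (-46 + p)*(-23) = 1058 - 23*p)
z(50, 46) - x = (1058 - 23*50) - 1*8884 = (1058 - 1150) - 8884 = -92 - 8884 = -8976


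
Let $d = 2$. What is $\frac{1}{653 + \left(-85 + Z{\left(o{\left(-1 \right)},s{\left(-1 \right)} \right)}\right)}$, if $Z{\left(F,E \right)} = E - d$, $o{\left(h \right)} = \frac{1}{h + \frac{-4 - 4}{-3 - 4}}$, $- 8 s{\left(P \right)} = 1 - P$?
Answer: $\frac{4}{2263} \approx 0.0017676$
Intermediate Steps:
$s{\left(P \right)} = - \frac{1}{8} + \frac{P}{8}$ ($s{\left(P \right)} = - \frac{1 - P}{8} = - \frac{1}{8} + \frac{P}{8}$)
$o{\left(h \right)} = \frac{1}{\frac{8}{7} + h}$ ($o{\left(h \right)} = \frac{1}{h - \frac{8}{-7}} = \frac{1}{h - - \frac{8}{7}} = \frac{1}{h + \frac{8}{7}} = \frac{1}{\frac{8}{7} + h}$)
$Z{\left(F,E \right)} = -2 + E$ ($Z{\left(F,E \right)} = E - 2 = -2 + E$)
$\frac{1}{653 + \left(-85 + Z{\left(o{\left(-1 \right)},s{\left(-1 \right)} \right)}\right)} = \frac{1}{653 + \left(-85 + \left(-2 + \left(- \frac{1}{8} + \frac{1}{8} \left(-1\right)\right)\right)\right)} = \frac{1}{653 - \frac{349}{4}} = \frac{1}{\frac{2263}{4}} = \frac{4}{2263}$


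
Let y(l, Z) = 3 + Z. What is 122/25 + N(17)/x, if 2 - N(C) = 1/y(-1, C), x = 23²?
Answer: 258347/52900 ≈ 4.8837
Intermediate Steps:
x = 529
N(C) = 2 - 1/(3 + C)
122/25 + N(17)/x = 122/25 + ((5 + 2*17)/(3 + 17))/529 = 122*(1/25) + ((5 + 34)/20)*(1/529) = 122/25 + ((1/20)*39)*(1/529) = 122/25 + (39/20)*(1/529) = 122/25 + 39/10580 = 258347/52900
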